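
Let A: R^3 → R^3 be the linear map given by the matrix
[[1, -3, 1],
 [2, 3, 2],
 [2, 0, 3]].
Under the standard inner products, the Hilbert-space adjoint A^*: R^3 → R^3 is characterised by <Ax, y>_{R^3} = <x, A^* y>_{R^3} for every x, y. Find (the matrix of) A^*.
A^* = A^T =
[[1, 2, 2],
 [-3, 3, 0],
 [1, 2, 3]]

For real matrices with standard dot products, the defining identity <Ax, y> = <x, A^* y> gives (Ax)^T y = x^T (A^*) y, i.e. x^T A^T y = x^T (A^*) y. Since this holds for all x, y, we must have A^* = A^T. Therefore
A^* =
[[1, 2, 2],
 [-3, 3, 0],
 [1, 2, 3]].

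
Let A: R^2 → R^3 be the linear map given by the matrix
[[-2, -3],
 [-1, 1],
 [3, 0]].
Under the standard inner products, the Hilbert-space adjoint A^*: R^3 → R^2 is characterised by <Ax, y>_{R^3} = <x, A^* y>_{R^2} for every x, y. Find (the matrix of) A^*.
A^* = A^T =
[[-2, -1, 3],
 [-3, 1, 0]]

For real matrices with standard dot products, the defining identity <Ax, y> = <x, A^* y> gives (Ax)^T y = x^T (A^*) y, i.e. x^T A^T y = x^T (A^*) y. Since this holds for all x, y, we must have A^* = A^T. Therefore
A^* =
[[-2, -1, 3],
 [-3, 1, 0]].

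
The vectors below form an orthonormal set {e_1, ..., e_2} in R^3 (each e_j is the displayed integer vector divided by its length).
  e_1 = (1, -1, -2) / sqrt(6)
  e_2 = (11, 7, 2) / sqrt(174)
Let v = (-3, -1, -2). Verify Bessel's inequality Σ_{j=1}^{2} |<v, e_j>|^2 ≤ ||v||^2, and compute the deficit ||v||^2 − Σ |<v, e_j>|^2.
Σ |<v, e_j>|^2 = 342/29; ||v||^2 = 14; deficit = 64/29

Write each e_j = u_j / sqrt(<u_j, u_j>) where u_j is the displayed integer vector. Then <v, e_j> = <v, u_j> / sqrt(<u_j, u_j>), so |<v, e_j>|^2 = <v, u_j>^2 / <u_j, u_j>.
Coefficients: <v, e_1> = 2/sqrt(6), <v, e_2> = -44/sqrt(174).
Square and sum: Σ |<v, e_j>|^2 = 342/29.
Compute ||v||^2 = v·v = 14.
Deficit = 14 − 342/29 = 64/29 ≥ 0, confirming Bessel's inequality. (The deficit equals ||v − Σ <v,e_j> e_j||^2, the squared distance from v to span{e_j}.)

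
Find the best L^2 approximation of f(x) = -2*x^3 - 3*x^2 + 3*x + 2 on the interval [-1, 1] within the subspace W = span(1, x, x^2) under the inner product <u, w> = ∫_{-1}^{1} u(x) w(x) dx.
g(x) = -3*x^2 + 9*x/5 + 2

The best approximation g ∈ W is the orthogonal projection of f onto W. Writing g = a_0 + a_1 x + a_2 x^2, the coefficients solve the normal equations G · a = b where
  G_{ij} = <φ_i, φ_j> and b_i = <f, φ_i>, with φ_0 = 1, φ_1 = x, φ_2 = x^2.
G =
  [2, 0, 2/3]
  [0, 2/3, 0]
  [2/3, 0, 2/5],
b = (2, 6/5, 2/15).
Solving gives a_0 = 2, a_1 = 9/5, a_2 = -3, so
  g(x) = -3*x^2 + 9*x/5 + 2.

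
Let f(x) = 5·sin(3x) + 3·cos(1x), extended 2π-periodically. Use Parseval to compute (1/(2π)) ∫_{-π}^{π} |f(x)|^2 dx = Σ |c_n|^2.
Σ |c_n|^2 = 17

Expand |f|^2 and use orthogonality of {sin(nx), cos(mx)} on [-π, π]:
  ∫_{-π}^{π} sin(nx)^2 dx = π, ∫ cos(mx)^2 dx = π, and cross terms integrate to 0.
So ∫_{-π}^{π} f(x)^2 dx = 5^2 · π + 3^2 · π = (25 + 9)π.
Divide by 2π: (25 + 9)/2 = 17.
By Parseval, this equals Σ |c_n|^2.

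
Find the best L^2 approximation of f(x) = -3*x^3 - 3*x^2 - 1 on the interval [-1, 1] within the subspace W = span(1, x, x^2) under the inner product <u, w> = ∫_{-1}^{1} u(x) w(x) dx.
g(x) = -3*x^2 - 9*x/5 - 1

The best approximation g ∈ W is the orthogonal projection of f onto W. Writing g = a_0 + a_1 x + a_2 x^2, the coefficients solve the normal equations G · a = b where
  G_{ij} = <φ_i, φ_j> and b_i = <f, φ_i>, with φ_0 = 1, φ_1 = x, φ_2 = x^2.
G =
  [2, 0, 2/3]
  [0, 2/3, 0]
  [2/3, 0, 2/5],
b = (-4, -6/5, -28/15).
Solving gives a_0 = -1, a_1 = -9/5, a_2 = -3, so
  g(x) = -3*x^2 - 9*x/5 - 1.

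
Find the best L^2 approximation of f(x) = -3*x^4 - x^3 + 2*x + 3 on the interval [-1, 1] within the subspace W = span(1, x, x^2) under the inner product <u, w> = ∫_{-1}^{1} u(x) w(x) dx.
g(x) = -18*x^2/7 + 7*x/5 + 114/35

The best approximation g ∈ W is the orthogonal projection of f onto W. Writing g = a_0 + a_1 x + a_2 x^2, the coefficients solve the normal equations G · a = b where
  G_{ij} = <φ_i, φ_j> and b_i = <f, φ_i>, with φ_0 = 1, φ_1 = x, φ_2 = x^2.
G =
  [2, 0, 2/3]
  [0, 2/3, 0]
  [2/3, 0, 2/5],
b = (24/5, 14/15, 8/7).
Solving gives a_0 = 114/35, a_1 = 7/5, a_2 = -18/7, so
  g(x) = -18*x^2/7 + 7*x/5 + 114/35.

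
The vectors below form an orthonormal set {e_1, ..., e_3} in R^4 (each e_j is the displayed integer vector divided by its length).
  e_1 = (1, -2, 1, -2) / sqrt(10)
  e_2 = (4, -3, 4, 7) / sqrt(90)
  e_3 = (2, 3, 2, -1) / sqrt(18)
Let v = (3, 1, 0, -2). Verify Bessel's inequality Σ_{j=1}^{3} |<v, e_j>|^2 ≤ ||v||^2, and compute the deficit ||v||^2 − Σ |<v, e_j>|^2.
Σ |<v, e_j>|^2 = 19/2; ||v||^2 = 14; deficit = 9/2

Write each e_j = u_j / sqrt(<u_j, u_j>) where u_j is the displayed integer vector. Then <v, e_j> = <v, u_j> / sqrt(<u_j, u_j>), so |<v, e_j>|^2 = <v, u_j>^2 / <u_j, u_j>.
Coefficients: <v, e_1> = 5/sqrt(10), <v, e_2> = -5/sqrt(90), <v, e_3> = 11/sqrt(18).
Square and sum: Σ |<v, e_j>|^2 = 19/2.
Compute ||v||^2 = v·v = 14.
Deficit = 14 − 19/2 = 9/2 ≥ 0, confirming Bessel's inequality. (The deficit equals ||v − Σ <v,e_j> e_j||^2, the squared distance from v to span{e_j}.)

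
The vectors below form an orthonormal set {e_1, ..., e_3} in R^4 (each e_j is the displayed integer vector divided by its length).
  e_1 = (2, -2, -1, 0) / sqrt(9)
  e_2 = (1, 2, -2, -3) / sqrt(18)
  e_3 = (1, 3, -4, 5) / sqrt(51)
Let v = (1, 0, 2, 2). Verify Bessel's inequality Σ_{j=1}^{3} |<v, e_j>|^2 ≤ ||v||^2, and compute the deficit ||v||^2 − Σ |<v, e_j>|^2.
Σ |<v, e_j>|^2 = 159/34; ||v||^2 = 9; deficit = 147/34

Write each e_j = u_j / sqrt(<u_j, u_j>) where u_j is the displayed integer vector. Then <v, e_j> = <v, u_j> / sqrt(<u_j, u_j>), so |<v, e_j>|^2 = <v, u_j>^2 / <u_j, u_j>.
Coefficients: <v, e_1> = 0/sqrt(9), <v, e_2> = -9/sqrt(18), <v, e_3> = 3/sqrt(51).
Square and sum: Σ |<v, e_j>|^2 = 159/34.
Compute ||v||^2 = v·v = 9.
Deficit = 9 − 159/34 = 147/34 ≥ 0, confirming Bessel's inequality. (The deficit equals ||v − Σ <v,e_j> e_j||^2, the squared distance from v to span{e_j}.)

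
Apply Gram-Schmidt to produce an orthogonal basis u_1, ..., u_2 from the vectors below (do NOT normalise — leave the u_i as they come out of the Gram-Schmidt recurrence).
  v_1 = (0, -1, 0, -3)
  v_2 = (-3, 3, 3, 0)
Orthogonal basis:
  u_1 = (0, -1, 0, -3)
  u_2 = (-3, 27/10, 3, -9/10)

Apply the Gram-Schmidt recurrence
  u_1 = v_1
  u_i = v_i − Σ_{j<i} ((v_i · u_j) / (u_j · u_j)) · u_j.

Step by step this gives:
  u_1 = (0, -1, 0, -3)
  u_2 = (-3, 27/10, 3, -9/10)

Orthogonality check:
  u_2 · u_1 = 0 (should be 0)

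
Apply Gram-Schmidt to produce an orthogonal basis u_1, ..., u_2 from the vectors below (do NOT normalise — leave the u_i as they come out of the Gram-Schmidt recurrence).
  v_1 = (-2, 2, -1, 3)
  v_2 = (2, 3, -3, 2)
Orthogonal basis:
  u_1 = (-2, 2, -1, 3)
  u_2 = (29/9, 16/9, -43/18, 1/6)

Apply the Gram-Schmidt recurrence
  u_1 = v_1
  u_i = v_i − Σ_{j<i} ((v_i · u_j) / (u_j · u_j)) · u_j.

Step by step this gives:
  u_1 = (-2, 2, -1, 3)
  u_2 = (29/9, 16/9, -43/18, 1/6)

Orthogonality check:
  u_2 · u_1 = 0 (should be 0)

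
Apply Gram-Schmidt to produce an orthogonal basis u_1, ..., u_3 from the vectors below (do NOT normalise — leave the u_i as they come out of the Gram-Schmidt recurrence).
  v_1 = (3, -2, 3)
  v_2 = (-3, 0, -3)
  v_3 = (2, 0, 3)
Orthogonal basis:
  u_1 = (3, -2, 3)
  u_2 = (-6/11, -18/11, -6/11)
  u_3 = (-1/2, 0, 1/2)

Apply the Gram-Schmidt recurrence
  u_1 = v_1
  u_i = v_i − Σ_{j<i} ((v_i · u_j) / (u_j · u_j)) · u_j.

Step by step this gives:
  u_1 = (3, -2, 3)
  u_2 = (-6/11, -18/11, -6/11)
  u_3 = (-1/2, 0, 1/2)

Orthogonality check:
  u_2 · u_1 = 0 (should be 0)
  u_3 · u_1 = 0 (should be 0)
  u_3 · u_2 = 0 (should be 0)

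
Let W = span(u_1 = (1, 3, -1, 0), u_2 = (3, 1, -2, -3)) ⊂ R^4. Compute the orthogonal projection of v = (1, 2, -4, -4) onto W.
proj_W(v) = (614/189, 346/189, -61/27, -187/63)

Set up U = [u_1 | ... | u_2] ∈ R^(4×2). The projector onto W = col(U) is P = U (U^T U)^(-1) U^T.
Compute U^T U =
  [11, 8]
  [8, 23],
and U^T v = (11, 25).
Solve U^T U · c = U^T v for the coefficients: c = (53/189, 187/189). The projection is proj_W(v) = U c.
Check: (v - proj_W(v)) · u_1 = 0  (should be 0).
Check: (v - proj_W(v)) · u_2 = 0  (should be 0).
Result: proj_W(v) = (614/189, 346/189, -61/27, -187/63).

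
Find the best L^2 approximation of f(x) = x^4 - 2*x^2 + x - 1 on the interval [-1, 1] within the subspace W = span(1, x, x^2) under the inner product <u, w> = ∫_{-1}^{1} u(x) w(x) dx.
g(x) = -8*x^2/7 + x - 38/35

The best approximation g ∈ W is the orthogonal projection of f onto W. Writing g = a_0 + a_1 x + a_2 x^2, the coefficients solve the normal equations G · a = b where
  G_{ij} = <φ_i, φ_j> and b_i = <f, φ_i>, with φ_0 = 1, φ_1 = x, φ_2 = x^2.
G =
  [2, 0, 2/3]
  [0, 2/3, 0]
  [2/3, 0, 2/5],
b = (-44/15, 2/3, -124/105).
Solving gives a_0 = -38/35, a_1 = 1, a_2 = -8/7, so
  g(x) = -8*x^2/7 + x - 38/35.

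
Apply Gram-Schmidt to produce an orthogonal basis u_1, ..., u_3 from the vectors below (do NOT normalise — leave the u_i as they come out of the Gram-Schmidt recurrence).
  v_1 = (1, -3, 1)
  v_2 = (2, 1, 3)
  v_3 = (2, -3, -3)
Orthogonal basis:
  u_1 = (1, -3, 1)
  u_2 = (20/11, 17/11, 31/11)
  u_3 = (38/15, 19/75, -133/75)

Apply the Gram-Schmidt recurrence
  u_1 = v_1
  u_i = v_i − Σ_{j<i} ((v_i · u_j) / (u_j · u_j)) · u_j.

Step by step this gives:
  u_1 = (1, -3, 1)
  u_2 = (20/11, 17/11, 31/11)
  u_3 = (38/15, 19/75, -133/75)

Orthogonality check:
  u_2 · u_1 = 0 (should be 0)
  u_3 · u_1 = 0 (should be 0)
  u_3 · u_2 = 0 (should be 0)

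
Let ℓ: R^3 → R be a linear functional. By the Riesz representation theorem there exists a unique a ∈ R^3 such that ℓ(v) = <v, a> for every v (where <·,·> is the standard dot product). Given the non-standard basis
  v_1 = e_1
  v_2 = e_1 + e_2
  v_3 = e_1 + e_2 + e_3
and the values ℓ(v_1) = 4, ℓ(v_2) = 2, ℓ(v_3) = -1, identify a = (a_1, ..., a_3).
a = (4, -2, -3)

Write a = (a_1, ..., a_3) in the standard basis. For each basis vector v_i, ℓ(v_i) = <v_i, a> is a linear equation in the a_j's. Collect the n equations into a matrix system V a = ℓ, where row i of V is v_i (expressed in the standard basis). Since V is invertible (lower-triangular with 1s on the diagonal, up to permutation), solve by back-substitution:
  V =
[[1, 0, 0],
 [1, 1, 0],
 [1, 1, 1]]
  V a = (4, 2, -1)
Solving gives a = (4, -2, -3).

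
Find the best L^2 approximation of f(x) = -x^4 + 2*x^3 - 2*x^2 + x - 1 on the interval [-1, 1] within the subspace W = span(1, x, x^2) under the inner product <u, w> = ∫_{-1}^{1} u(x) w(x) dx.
g(x) = -20*x^2/7 + 11*x/5 - 32/35

The best approximation g ∈ W is the orthogonal projection of f onto W. Writing g = a_0 + a_1 x + a_2 x^2, the coefficients solve the normal equations G · a = b where
  G_{ij} = <φ_i, φ_j> and b_i = <f, φ_i>, with φ_0 = 1, φ_1 = x, φ_2 = x^2.
G =
  [2, 0, 2/3]
  [0, 2/3, 0]
  [2/3, 0, 2/5],
b = (-56/15, 22/15, -184/105).
Solving gives a_0 = -32/35, a_1 = 11/5, a_2 = -20/7, so
  g(x) = -20*x^2/7 + 11*x/5 - 32/35.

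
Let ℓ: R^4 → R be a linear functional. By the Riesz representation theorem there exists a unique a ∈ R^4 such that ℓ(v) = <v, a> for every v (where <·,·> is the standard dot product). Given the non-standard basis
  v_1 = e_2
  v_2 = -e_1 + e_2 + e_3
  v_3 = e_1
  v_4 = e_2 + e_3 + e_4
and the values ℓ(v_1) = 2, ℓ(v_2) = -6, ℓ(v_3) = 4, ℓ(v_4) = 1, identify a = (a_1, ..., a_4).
a = (4, 2, -4, 3)

Write a = (a_1, ..., a_4) in the standard basis. For each basis vector v_i, ℓ(v_i) = <v_i, a> is a linear equation in the a_j's. Collect the n equations into a matrix system V a = ℓ, where row i of V is v_i (expressed in the standard basis). Since V is invertible (lower-triangular with 1s on the diagonal, up to permutation), solve by back-substitution:
  V =
[[0, 1, 0, 0],
 [-1, 1, 1, 0],
 [1, 0, 0, 0],
 [0, 1, 1, 1]]
  V a = (2, -6, 4, 1)
Solving gives a = (4, 2, -4, 3).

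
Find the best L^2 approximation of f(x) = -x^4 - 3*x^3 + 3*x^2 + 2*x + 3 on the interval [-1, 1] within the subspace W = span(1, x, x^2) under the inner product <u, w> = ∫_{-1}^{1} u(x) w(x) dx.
g(x) = 15*x^2/7 + x/5 + 108/35

The best approximation g ∈ W is the orthogonal projection of f onto W. Writing g = a_0 + a_1 x + a_2 x^2, the coefficients solve the normal equations G · a = b where
  G_{ij} = <φ_i, φ_j> and b_i = <f, φ_i>, with φ_0 = 1, φ_1 = x, φ_2 = x^2.
G =
  [2, 0, 2/3]
  [0, 2/3, 0]
  [2/3, 0, 2/5],
b = (38/5, 2/15, 102/35).
Solving gives a_0 = 108/35, a_1 = 1/5, a_2 = 15/7, so
  g(x) = 15*x^2/7 + x/5 + 108/35.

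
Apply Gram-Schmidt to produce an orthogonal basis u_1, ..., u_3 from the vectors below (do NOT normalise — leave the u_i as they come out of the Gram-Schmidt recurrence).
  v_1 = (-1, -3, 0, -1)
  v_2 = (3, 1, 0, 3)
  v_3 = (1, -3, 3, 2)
Orthogonal basis:
  u_1 = (-1, -3, 0, -1)
  u_2 = (24/11, -16/11, 0, 24/11)
  u_3 = (-1/2, 0, 3, 1/2)

Apply the Gram-Schmidt recurrence
  u_1 = v_1
  u_i = v_i − Σ_{j<i} ((v_i · u_j) / (u_j · u_j)) · u_j.

Step by step this gives:
  u_1 = (-1, -3, 0, -1)
  u_2 = (24/11, -16/11, 0, 24/11)
  u_3 = (-1/2, 0, 3, 1/2)

Orthogonality check:
  u_2 · u_1 = 0 (should be 0)
  u_3 · u_1 = 0 (should be 0)
  u_3 · u_2 = 0 (should be 0)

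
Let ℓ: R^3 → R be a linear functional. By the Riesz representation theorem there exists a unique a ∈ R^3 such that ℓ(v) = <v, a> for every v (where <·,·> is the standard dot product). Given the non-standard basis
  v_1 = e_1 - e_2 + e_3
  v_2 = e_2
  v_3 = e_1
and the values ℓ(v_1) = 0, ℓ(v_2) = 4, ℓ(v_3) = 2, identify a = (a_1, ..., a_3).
a = (2, 4, 2)

Write a = (a_1, ..., a_3) in the standard basis. For each basis vector v_i, ℓ(v_i) = <v_i, a> is a linear equation in the a_j's. Collect the n equations into a matrix system V a = ℓ, where row i of V is v_i (expressed in the standard basis). Since V is invertible (lower-triangular with 1s on the diagonal, up to permutation), solve by back-substitution:
  V =
[[1, -1, 1],
 [0, 1, 0],
 [1, 0, 0]]
  V a = (0, 4, 2)
Solving gives a = (2, 4, 2).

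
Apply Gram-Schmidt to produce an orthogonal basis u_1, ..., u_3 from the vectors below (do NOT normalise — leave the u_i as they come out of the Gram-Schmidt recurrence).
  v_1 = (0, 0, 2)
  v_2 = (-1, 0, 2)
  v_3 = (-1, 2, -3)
Orthogonal basis:
  u_1 = (0, 0, 2)
  u_2 = (-1, 0, 0)
  u_3 = (0, 2, 0)

Apply the Gram-Schmidt recurrence
  u_1 = v_1
  u_i = v_i − Σ_{j<i} ((v_i · u_j) / (u_j · u_j)) · u_j.

Step by step this gives:
  u_1 = (0, 0, 2)
  u_2 = (-1, 0, 0)
  u_3 = (0, 2, 0)

Orthogonality check:
  u_2 · u_1 = 0 (should be 0)
  u_3 · u_1 = 0 (should be 0)
  u_3 · u_2 = 0 (should be 0)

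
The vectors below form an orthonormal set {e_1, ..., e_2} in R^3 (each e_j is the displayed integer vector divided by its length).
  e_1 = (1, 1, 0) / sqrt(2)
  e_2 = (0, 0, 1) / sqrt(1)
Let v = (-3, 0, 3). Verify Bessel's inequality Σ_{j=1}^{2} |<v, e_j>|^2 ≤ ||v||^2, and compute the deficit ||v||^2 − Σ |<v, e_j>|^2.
Σ |<v, e_j>|^2 = 27/2; ||v||^2 = 18; deficit = 9/2

Write each e_j = u_j / sqrt(<u_j, u_j>) where u_j is the displayed integer vector. Then <v, e_j> = <v, u_j> / sqrt(<u_j, u_j>), so |<v, e_j>|^2 = <v, u_j>^2 / <u_j, u_j>.
Coefficients: <v, e_1> = -3/sqrt(2), <v, e_2> = 3/sqrt(1).
Square and sum: Σ |<v, e_j>|^2 = 27/2.
Compute ||v||^2 = v·v = 18.
Deficit = 18 − 27/2 = 9/2 ≥ 0, confirming Bessel's inequality. (The deficit equals ||v − Σ <v,e_j> e_j||^2, the squared distance from v to span{e_j}.)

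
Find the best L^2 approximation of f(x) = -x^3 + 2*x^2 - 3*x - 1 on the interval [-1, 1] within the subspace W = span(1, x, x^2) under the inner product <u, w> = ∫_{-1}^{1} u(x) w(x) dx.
g(x) = 2*x^2 - 18*x/5 - 1

The best approximation g ∈ W is the orthogonal projection of f onto W. Writing g = a_0 + a_1 x + a_2 x^2, the coefficients solve the normal equations G · a = b where
  G_{ij} = <φ_i, φ_j> and b_i = <f, φ_i>, with φ_0 = 1, φ_1 = x, φ_2 = x^2.
G =
  [2, 0, 2/3]
  [0, 2/3, 0]
  [2/3, 0, 2/5],
b = (-2/3, -12/5, 2/15).
Solving gives a_0 = -1, a_1 = -18/5, a_2 = 2, so
  g(x) = 2*x^2 - 18*x/5 - 1.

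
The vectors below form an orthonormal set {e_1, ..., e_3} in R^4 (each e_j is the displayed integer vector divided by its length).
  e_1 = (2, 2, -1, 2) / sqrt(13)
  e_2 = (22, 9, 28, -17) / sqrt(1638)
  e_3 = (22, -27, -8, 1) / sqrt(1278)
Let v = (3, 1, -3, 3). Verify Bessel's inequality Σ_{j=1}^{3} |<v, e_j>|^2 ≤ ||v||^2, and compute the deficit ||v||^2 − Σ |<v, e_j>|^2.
Σ |<v, e_j>|^2 = 13835/497; ||v||^2 = 28; deficit = 81/497

Write each e_j = u_j / sqrt(<u_j, u_j>) where u_j is the displayed integer vector. Then <v, e_j> = <v, u_j> / sqrt(<u_j, u_j>), so |<v, e_j>|^2 = <v, u_j>^2 / <u_j, u_j>.
Coefficients: <v, e_1> = 17/sqrt(13), <v, e_2> = -60/sqrt(1638), <v, e_3> = 66/sqrt(1278).
Square and sum: Σ |<v, e_j>|^2 = 13835/497.
Compute ||v||^2 = v·v = 28.
Deficit = 28 − 13835/497 = 81/497 ≥ 0, confirming Bessel's inequality. (The deficit equals ||v − Σ <v,e_j> e_j||^2, the squared distance from v to span{e_j}.)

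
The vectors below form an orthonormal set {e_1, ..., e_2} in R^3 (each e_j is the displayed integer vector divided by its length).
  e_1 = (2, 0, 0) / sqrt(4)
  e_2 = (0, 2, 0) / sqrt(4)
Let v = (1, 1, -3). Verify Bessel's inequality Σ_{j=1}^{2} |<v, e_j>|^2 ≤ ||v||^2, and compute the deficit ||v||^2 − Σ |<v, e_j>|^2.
Σ |<v, e_j>|^2 = 2; ||v||^2 = 11; deficit = 9

Write each e_j = u_j / sqrt(<u_j, u_j>) where u_j is the displayed integer vector. Then <v, e_j> = <v, u_j> / sqrt(<u_j, u_j>), so |<v, e_j>|^2 = <v, u_j>^2 / <u_j, u_j>.
Coefficients: <v, e_1> = 2/sqrt(4), <v, e_2> = 2/sqrt(4).
Square and sum: Σ |<v, e_j>|^2 = 2.
Compute ||v||^2 = v·v = 11.
Deficit = 11 − 2 = 9 ≥ 0, confirming Bessel's inequality. (The deficit equals ||v − Σ <v,e_j> e_j||^2, the squared distance from v to span{e_j}.)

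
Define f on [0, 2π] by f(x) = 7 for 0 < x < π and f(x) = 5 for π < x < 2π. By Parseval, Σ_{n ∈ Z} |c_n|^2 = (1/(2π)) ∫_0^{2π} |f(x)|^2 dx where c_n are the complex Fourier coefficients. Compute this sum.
Σ |c_n|^2 = 37

Parseval equates the L^2 energy of f (normalised by 1/(2π)) with the ℓ^2 sum of its Fourier coefficients: (1/(2π)) ∫_0^{2π} |f|^2 = Σ |c_n|^2.
Compute the left side: (1/(2π)) [∫_0^π 7^2 dx + ∫_π^{2π} 5^2 dx] = (1/(2π)) · (49π + 25π) = (49 + 25)/2 = 37.
So Σ_{n ∈ Z} |c_n|^2 = 37.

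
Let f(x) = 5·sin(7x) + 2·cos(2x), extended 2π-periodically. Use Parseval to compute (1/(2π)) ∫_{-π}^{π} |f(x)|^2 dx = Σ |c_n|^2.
Σ |c_n|^2 = 29/2

Expand |f|^2 and use orthogonality of {sin(nx), cos(mx)} on [-π, π]:
  ∫_{-π}^{π} sin(nx)^2 dx = π, ∫ cos(mx)^2 dx = π, and cross terms integrate to 0.
So ∫_{-π}^{π} f(x)^2 dx = 5^2 · π + 2^2 · π = (25 + 4)π.
Divide by 2π: (25 + 4)/2 = 29/2.
By Parseval, this equals Σ |c_n|^2.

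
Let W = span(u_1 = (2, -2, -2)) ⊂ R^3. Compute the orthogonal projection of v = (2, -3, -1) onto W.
proj_W(v) = (2, -2, -2)

Set up U = [u_1 | ... | u_1] ∈ R^(3×1). The projector onto W = col(U) is P = U (U^T U)^(-1) U^T.
Compute U^T U =
  [12],
and U^T v = (12).
Solve U^T U · c = U^T v for the coefficients: c = (1). The projection is proj_W(v) = U c.
Check: (v - proj_W(v)) · u_1 = 0  (should be 0).
Result: proj_W(v) = (2, -2, -2).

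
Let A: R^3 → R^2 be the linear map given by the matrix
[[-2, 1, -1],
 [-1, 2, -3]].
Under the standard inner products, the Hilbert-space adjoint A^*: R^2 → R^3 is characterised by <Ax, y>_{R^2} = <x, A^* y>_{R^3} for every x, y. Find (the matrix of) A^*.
A^* = A^T =
[[-2, -1],
 [1, 2],
 [-1, -3]]

For real matrices with standard dot products, the defining identity <Ax, y> = <x, A^* y> gives (Ax)^T y = x^T (A^*) y, i.e. x^T A^T y = x^T (A^*) y. Since this holds for all x, y, we must have A^* = A^T. Therefore
A^* =
[[-2, -1],
 [1, 2],
 [-1, -3]].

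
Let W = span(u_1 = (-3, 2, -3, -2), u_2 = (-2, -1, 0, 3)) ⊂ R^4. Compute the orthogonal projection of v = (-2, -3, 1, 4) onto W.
proj_W(v) = (-149/90, -88/45, 29/30, 206/45)

Set up U = [u_1 | ... | u_2] ∈ R^(4×2). The projector onto W = col(U) is P = U (U^T U)^(-1) U^T.
Compute U^T U =
  [26, -2]
  [-2, 14],
and U^T v = (-11, 19).
Solve U^T U · c = U^T v for the coefficients: c = (-29/90, 59/45). The projection is proj_W(v) = U c.
Check: (v - proj_W(v)) · u_1 = 0  (should be 0).
Check: (v - proj_W(v)) · u_2 = 0  (should be 0).
Result: proj_W(v) = (-149/90, -88/45, 29/30, 206/45).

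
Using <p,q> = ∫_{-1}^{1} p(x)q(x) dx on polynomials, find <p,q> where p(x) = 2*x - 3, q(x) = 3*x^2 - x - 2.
<p,q> = 14/3

Expand the product: p(x)·q(x) = 6*x^3 - 11*x^2 - x + 6.
∫_{-1}^{1} of each monomial x^k gives [2/(k+1) if k even, 0 if k odd]. Integrating term-by-term (or equivalently evaluating the antiderivative F(x) = 3*x^4/2 - 11*x^3/3 - x^2/2 + 6*x at the endpoints):
  F(1) − F(−1) = 10/3 − (-4/3) = 14/3.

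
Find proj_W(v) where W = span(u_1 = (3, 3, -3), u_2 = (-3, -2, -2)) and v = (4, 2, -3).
proj_W(v) = (22/7, 43/14, -39/14)

Set up U = [u_1 | ... | u_2] ∈ R^(3×2). The projector onto W = col(U) is P = U (U^T U)^(-1) U^T.
Compute U^T U =
  [27, -9]
  [-9, 17],
and U^T v = (27, -10).
Solve U^T U · c = U^T v for the coefficients: c = (41/42, -1/14). The projection is proj_W(v) = U c.
Check: (v - proj_W(v)) · u_1 = 0  (should be 0).
Check: (v - proj_W(v)) · u_2 = 0  (should be 0).
Result: proj_W(v) = (22/7, 43/14, -39/14).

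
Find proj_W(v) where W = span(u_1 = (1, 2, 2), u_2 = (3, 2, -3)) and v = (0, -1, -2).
proj_W(v) = (-10/197, -188/197, -398/197)

Set up U = [u_1 | ... | u_2] ∈ R^(3×2). The projector onto W = col(U) is P = U (U^T U)^(-1) U^T.
Compute U^T U =
  [9, 1]
  [1, 22],
and U^T v = (-6, 4).
Solve U^T U · c = U^T v for the coefficients: c = (-136/197, 42/197). The projection is proj_W(v) = U c.
Check: (v - proj_W(v)) · u_1 = 0  (should be 0).
Check: (v - proj_W(v)) · u_2 = 0  (should be 0).
Result: proj_W(v) = (-10/197, -188/197, -398/197).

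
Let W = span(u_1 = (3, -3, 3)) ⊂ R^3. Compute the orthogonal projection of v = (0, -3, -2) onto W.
proj_W(v) = (1/3, -1/3, 1/3)

Set up U = [u_1 | ... | u_1] ∈ R^(3×1). The projector onto W = col(U) is P = U (U^T U)^(-1) U^T.
Compute U^T U =
  [27],
and U^T v = (3).
Solve U^T U · c = U^T v for the coefficients: c = (1/9). The projection is proj_W(v) = U c.
Check: (v - proj_W(v)) · u_1 = 0  (should be 0).
Result: proj_W(v) = (1/3, -1/3, 1/3).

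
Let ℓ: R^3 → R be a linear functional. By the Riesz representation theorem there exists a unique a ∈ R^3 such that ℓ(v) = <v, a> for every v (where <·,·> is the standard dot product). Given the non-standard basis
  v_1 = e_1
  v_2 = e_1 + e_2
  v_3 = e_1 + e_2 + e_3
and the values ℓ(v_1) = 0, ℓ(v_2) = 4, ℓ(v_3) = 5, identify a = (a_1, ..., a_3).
a = (0, 4, 1)

Write a = (a_1, ..., a_3) in the standard basis. For each basis vector v_i, ℓ(v_i) = <v_i, a> is a linear equation in the a_j's. Collect the n equations into a matrix system V a = ℓ, where row i of V is v_i (expressed in the standard basis). Since V is invertible (lower-triangular with 1s on the diagonal, up to permutation), solve by back-substitution:
  V =
[[1, 0, 0],
 [1, 1, 0],
 [1, 1, 1]]
  V a = (0, 4, 5)
Solving gives a = (0, 4, 1).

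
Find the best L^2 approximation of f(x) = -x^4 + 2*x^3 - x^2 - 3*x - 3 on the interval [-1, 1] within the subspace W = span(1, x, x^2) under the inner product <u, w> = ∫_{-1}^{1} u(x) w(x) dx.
g(x) = -13*x^2/7 - 9*x/5 - 102/35

The best approximation g ∈ W is the orthogonal projection of f onto W. Writing g = a_0 + a_1 x + a_2 x^2, the coefficients solve the normal equations G · a = b where
  G_{ij} = <φ_i, φ_j> and b_i = <f, φ_i>, with φ_0 = 1, φ_1 = x, φ_2 = x^2.
G =
  [2, 0, 2/3]
  [0, 2/3, 0]
  [2/3, 0, 2/5],
b = (-106/15, -6/5, -94/35).
Solving gives a_0 = -102/35, a_1 = -9/5, a_2 = -13/7, so
  g(x) = -13*x^2/7 - 9*x/5 - 102/35.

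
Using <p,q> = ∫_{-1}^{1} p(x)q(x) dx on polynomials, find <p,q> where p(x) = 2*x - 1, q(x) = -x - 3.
<p,q> = 14/3

Expand the product: p(x)·q(x) = -2*x^2 - 5*x + 3.
∫_{-1}^{1} of each monomial x^k gives [2/(k+1) if k even, 0 if k odd]. Integrating term-by-term (or equivalently evaluating the antiderivative F(x) = -2*x^3/3 - 5*x^2/2 + 3*x at the endpoints):
  F(1) − F(−1) = -1/6 − (-29/6) = 14/3.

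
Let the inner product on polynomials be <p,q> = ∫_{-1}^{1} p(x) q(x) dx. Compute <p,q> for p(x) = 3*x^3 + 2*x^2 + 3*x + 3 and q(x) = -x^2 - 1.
<p,q> = -152/15

Expand the product: p(x)·q(x) = -3*x^5 - 2*x^4 - 6*x^3 - 5*x^2 - 3*x - 3.
∫_{-1}^{1} of each monomial x^k gives [2/(k+1) if k even, 0 if k odd]. Integrating term-by-term (or equivalently evaluating the antiderivative F(x) = -x^6/2 - 2*x^5/5 - 3*x^4/2 - 5*x^3/3 - 3*x^2/2 - 3*x at the endpoints):
  F(1) − F(−1) = -257/30 − (47/30) = -152/15.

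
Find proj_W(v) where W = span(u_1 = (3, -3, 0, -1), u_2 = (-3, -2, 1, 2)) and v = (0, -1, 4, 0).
proj_W(v) = (-135/317, -510/317, 129/317, 174/317)

Set up U = [u_1 | ... | u_2] ∈ R^(4×2). The projector onto W = col(U) is P = U (U^T U)^(-1) U^T.
Compute U^T U =
  [19, -5]
  [-5, 18],
and U^T v = (3, 6).
Solve U^T U · c = U^T v for the coefficients: c = (84/317, 129/317). The projection is proj_W(v) = U c.
Check: (v - proj_W(v)) · u_1 = 0  (should be 0).
Check: (v - proj_W(v)) · u_2 = 0  (should be 0).
Result: proj_W(v) = (-135/317, -510/317, 129/317, 174/317).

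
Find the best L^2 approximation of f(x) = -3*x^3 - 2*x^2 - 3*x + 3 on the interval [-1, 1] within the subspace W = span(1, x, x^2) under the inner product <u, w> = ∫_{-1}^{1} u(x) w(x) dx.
g(x) = -2*x^2 - 24*x/5 + 3

The best approximation g ∈ W is the orthogonal projection of f onto W. Writing g = a_0 + a_1 x + a_2 x^2, the coefficients solve the normal equations G · a = b where
  G_{ij} = <φ_i, φ_j> and b_i = <f, φ_i>, with φ_0 = 1, φ_1 = x, φ_2 = x^2.
G =
  [2, 0, 2/3]
  [0, 2/3, 0]
  [2/3, 0, 2/5],
b = (14/3, -16/5, 6/5).
Solving gives a_0 = 3, a_1 = -24/5, a_2 = -2, so
  g(x) = -2*x^2 - 24*x/5 + 3.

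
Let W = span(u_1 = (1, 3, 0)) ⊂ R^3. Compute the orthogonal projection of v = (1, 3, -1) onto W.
proj_W(v) = (1, 3, 0)

Set up U = [u_1 | ... | u_1] ∈ R^(3×1). The projector onto W = col(U) is P = U (U^T U)^(-1) U^T.
Compute U^T U =
  [10],
and U^T v = (10).
Solve U^T U · c = U^T v for the coefficients: c = (1). The projection is proj_W(v) = U c.
Check: (v - proj_W(v)) · u_1 = 0  (should be 0).
Result: proj_W(v) = (1, 3, 0).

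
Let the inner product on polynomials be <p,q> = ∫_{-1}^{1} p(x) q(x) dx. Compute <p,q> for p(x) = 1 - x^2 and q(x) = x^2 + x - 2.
<p,q> = -12/5

Expand the product: p(x)·q(x) = -x^4 - x^3 + 3*x^2 + x - 2.
∫_{-1}^{1} of each monomial x^k gives [2/(k+1) if k even, 0 if k odd]. Integrating term-by-term (or equivalently evaluating the antiderivative F(x) = -x^5/5 - x^4/4 + x^3 + x^2/2 - 2*x at the endpoints):
  F(1) − F(−1) = -19/20 − (29/20) = -12/5.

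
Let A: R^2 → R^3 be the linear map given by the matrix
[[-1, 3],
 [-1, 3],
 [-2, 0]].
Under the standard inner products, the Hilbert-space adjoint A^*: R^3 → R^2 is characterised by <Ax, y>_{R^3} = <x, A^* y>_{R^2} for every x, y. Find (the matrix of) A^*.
A^* = A^T =
[[-1, -1, -2],
 [3, 3, 0]]

For real matrices with standard dot products, the defining identity <Ax, y> = <x, A^* y> gives (Ax)^T y = x^T (A^*) y, i.e. x^T A^T y = x^T (A^*) y. Since this holds for all x, y, we must have A^* = A^T. Therefore
A^* =
[[-1, -1, -2],
 [3, 3, 0]].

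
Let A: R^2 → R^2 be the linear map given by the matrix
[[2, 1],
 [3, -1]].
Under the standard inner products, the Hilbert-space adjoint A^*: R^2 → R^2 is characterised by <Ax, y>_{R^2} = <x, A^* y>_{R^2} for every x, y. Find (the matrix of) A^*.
A^* = A^T =
[[2, 3],
 [1, -1]]

For real matrices with standard dot products, the defining identity <Ax, y> = <x, A^* y> gives (Ax)^T y = x^T (A^*) y, i.e. x^T A^T y = x^T (A^*) y. Since this holds for all x, y, we must have A^* = A^T. Therefore
A^* =
[[2, 3],
 [1, -1]].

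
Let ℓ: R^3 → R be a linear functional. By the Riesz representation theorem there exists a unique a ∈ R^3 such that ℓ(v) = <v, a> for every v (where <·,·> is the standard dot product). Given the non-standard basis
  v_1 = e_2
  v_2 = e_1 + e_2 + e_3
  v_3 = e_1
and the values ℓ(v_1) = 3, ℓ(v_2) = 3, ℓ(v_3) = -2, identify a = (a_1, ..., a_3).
a = (-2, 3, 2)

Write a = (a_1, ..., a_3) in the standard basis. For each basis vector v_i, ℓ(v_i) = <v_i, a> is a linear equation in the a_j's. Collect the n equations into a matrix system V a = ℓ, where row i of V is v_i (expressed in the standard basis). Since V is invertible (lower-triangular with 1s on the diagonal, up to permutation), solve by back-substitution:
  V =
[[0, 1, 0],
 [1, 1, 1],
 [1, 0, 0]]
  V a = (3, 3, -2)
Solving gives a = (-2, 3, 2).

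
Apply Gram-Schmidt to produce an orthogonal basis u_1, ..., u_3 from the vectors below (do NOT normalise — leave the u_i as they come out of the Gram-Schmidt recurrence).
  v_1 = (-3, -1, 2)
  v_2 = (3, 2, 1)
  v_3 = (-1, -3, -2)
Orthogonal basis:
  u_1 = (-3, -1, 2)
  u_2 = (15/14, 19/14, 16/7)
  u_3 = (16/23, -144/115, 48/115)

Apply the Gram-Schmidt recurrence
  u_1 = v_1
  u_i = v_i − Σ_{j<i} ((v_i · u_j) / (u_j · u_j)) · u_j.

Step by step this gives:
  u_1 = (-3, -1, 2)
  u_2 = (15/14, 19/14, 16/7)
  u_3 = (16/23, -144/115, 48/115)

Orthogonality check:
  u_2 · u_1 = 0 (should be 0)
  u_3 · u_1 = 0 (should be 0)
  u_3 · u_2 = 0 (should be 0)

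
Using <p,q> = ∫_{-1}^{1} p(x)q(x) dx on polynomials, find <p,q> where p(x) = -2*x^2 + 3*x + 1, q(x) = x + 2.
<p,q> = 10/3

Expand the product: p(x)·q(x) = -2*x^3 - x^2 + 7*x + 2.
∫_{-1}^{1} of each monomial x^k gives [2/(k+1) if k even, 0 if k odd]. Integrating term-by-term (or equivalently evaluating the antiderivative F(x) = -x^4/2 - x^3/3 + 7*x^2/2 + 2*x at the endpoints):
  F(1) − F(−1) = 14/3 − (4/3) = 10/3.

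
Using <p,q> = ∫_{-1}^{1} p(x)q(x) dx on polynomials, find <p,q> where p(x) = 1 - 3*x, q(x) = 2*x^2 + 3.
<p,q> = 22/3

Expand the product: p(x)·q(x) = -6*x^3 + 2*x^2 - 9*x + 3.
∫_{-1}^{1} of each monomial x^k gives [2/(k+1) if k even, 0 if k odd]. Integrating term-by-term (or equivalently evaluating the antiderivative F(x) = -3*x^4/2 + 2*x^3/3 - 9*x^2/2 + 3*x at the endpoints):
  F(1) − F(−1) = -7/3 − (-29/3) = 22/3.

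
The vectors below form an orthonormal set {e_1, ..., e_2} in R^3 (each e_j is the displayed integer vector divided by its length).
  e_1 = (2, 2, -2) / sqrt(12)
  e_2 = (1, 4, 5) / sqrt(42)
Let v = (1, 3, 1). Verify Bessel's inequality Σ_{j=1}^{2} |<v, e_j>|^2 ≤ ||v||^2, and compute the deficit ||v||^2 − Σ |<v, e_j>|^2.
Σ |<v, e_j>|^2 = 75/7; ||v||^2 = 11; deficit = 2/7

Write each e_j = u_j / sqrt(<u_j, u_j>) where u_j is the displayed integer vector. Then <v, e_j> = <v, u_j> / sqrt(<u_j, u_j>), so |<v, e_j>|^2 = <v, u_j>^2 / <u_j, u_j>.
Coefficients: <v, e_1> = 6/sqrt(12), <v, e_2> = 18/sqrt(42).
Square and sum: Σ |<v, e_j>|^2 = 75/7.
Compute ||v||^2 = v·v = 11.
Deficit = 11 − 75/7 = 2/7 ≥ 0, confirming Bessel's inequality. (The deficit equals ||v − Σ <v,e_j> e_j||^2, the squared distance from v to span{e_j}.)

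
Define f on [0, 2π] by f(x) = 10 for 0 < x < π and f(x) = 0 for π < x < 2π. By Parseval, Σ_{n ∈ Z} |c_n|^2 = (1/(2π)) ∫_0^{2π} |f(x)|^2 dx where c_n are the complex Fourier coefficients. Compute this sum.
Σ |c_n|^2 = 50

Parseval equates the L^2 energy of f (normalised by 1/(2π)) with the ℓ^2 sum of its Fourier coefficients: (1/(2π)) ∫_0^{2π} |f|^2 = Σ |c_n|^2.
Compute the left side: (1/(2π)) [∫_0^π 10^2 dx + ∫_π^{2π} 0^2 dx] = (1/(2π)) · (100π + 0π) = (100 + 0)/2 = 50.
So Σ_{n ∈ Z} |c_n|^2 = 50.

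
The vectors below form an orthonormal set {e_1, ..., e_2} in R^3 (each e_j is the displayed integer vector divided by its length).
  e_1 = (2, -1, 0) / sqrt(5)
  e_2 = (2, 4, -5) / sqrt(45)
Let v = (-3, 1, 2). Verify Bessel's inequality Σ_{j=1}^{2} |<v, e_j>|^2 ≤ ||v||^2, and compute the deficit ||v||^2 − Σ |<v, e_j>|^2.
Σ |<v, e_j>|^2 = 13; ||v||^2 = 14; deficit = 1

Write each e_j = u_j / sqrt(<u_j, u_j>) where u_j is the displayed integer vector. Then <v, e_j> = <v, u_j> / sqrt(<u_j, u_j>), so |<v, e_j>|^2 = <v, u_j>^2 / <u_j, u_j>.
Coefficients: <v, e_1> = -7/sqrt(5), <v, e_2> = -12/sqrt(45).
Square and sum: Σ |<v, e_j>|^2 = 13.
Compute ||v||^2 = v·v = 14.
Deficit = 14 − 13 = 1 ≥ 0, confirming Bessel's inequality. (The deficit equals ||v − Σ <v,e_j> e_j||^2, the squared distance from v to span{e_j}.)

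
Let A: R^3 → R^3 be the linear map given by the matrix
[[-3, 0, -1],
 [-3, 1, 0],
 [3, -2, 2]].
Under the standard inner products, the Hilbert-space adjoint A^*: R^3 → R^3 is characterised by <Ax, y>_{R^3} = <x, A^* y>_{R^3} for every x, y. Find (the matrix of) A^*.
A^* = A^T =
[[-3, -3, 3],
 [0, 1, -2],
 [-1, 0, 2]]

For real matrices with standard dot products, the defining identity <Ax, y> = <x, A^* y> gives (Ax)^T y = x^T (A^*) y, i.e. x^T A^T y = x^T (A^*) y. Since this holds for all x, y, we must have A^* = A^T. Therefore
A^* =
[[-3, -3, 3],
 [0, 1, -2],
 [-1, 0, 2]].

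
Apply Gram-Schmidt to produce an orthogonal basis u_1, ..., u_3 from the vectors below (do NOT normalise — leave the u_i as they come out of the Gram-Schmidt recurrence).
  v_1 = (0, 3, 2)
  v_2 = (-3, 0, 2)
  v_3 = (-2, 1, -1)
Orthogonal basis:
  u_1 = (0, 3, 2)
  u_2 = (-3, -12/13, 18/13)
  u_3 = (-18/17, 18/17, -27/17)

Apply the Gram-Schmidt recurrence
  u_1 = v_1
  u_i = v_i − Σ_{j<i} ((v_i · u_j) / (u_j · u_j)) · u_j.

Step by step this gives:
  u_1 = (0, 3, 2)
  u_2 = (-3, -12/13, 18/13)
  u_3 = (-18/17, 18/17, -27/17)

Orthogonality check:
  u_2 · u_1 = 0 (should be 0)
  u_3 · u_1 = 0 (should be 0)
  u_3 · u_2 = 0 (should be 0)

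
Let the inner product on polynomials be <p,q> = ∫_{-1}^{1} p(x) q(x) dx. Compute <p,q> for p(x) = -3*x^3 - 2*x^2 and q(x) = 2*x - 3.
<p,q> = 8/5

Expand the product: p(x)·q(x) = -6*x^4 + 5*x^3 + 6*x^2.
∫_{-1}^{1} of each monomial x^k gives [2/(k+1) if k even, 0 if k odd]. Integrating term-by-term (or equivalently evaluating the antiderivative F(x) = -6*x^5/5 + 5*x^4/4 + 2*x^3 at the endpoints):
  F(1) − F(−1) = 41/20 − (9/20) = 8/5.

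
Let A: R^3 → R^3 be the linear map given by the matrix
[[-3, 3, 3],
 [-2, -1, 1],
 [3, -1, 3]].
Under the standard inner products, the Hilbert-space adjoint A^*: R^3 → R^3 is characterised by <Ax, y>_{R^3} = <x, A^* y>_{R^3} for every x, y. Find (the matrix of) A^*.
A^* = A^T =
[[-3, -2, 3],
 [3, -1, -1],
 [3, 1, 3]]

For real matrices with standard dot products, the defining identity <Ax, y> = <x, A^* y> gives (Ax)^T y = x^T (A^*) y, i.e. x^T A^T y = x^T (A^*) y. Since this holds for all x, y, we must have A^* = A^T. Therefore
A^* =
[[-3, -2, 3],
 [3, -1, -1],
 [3, 1, 3]].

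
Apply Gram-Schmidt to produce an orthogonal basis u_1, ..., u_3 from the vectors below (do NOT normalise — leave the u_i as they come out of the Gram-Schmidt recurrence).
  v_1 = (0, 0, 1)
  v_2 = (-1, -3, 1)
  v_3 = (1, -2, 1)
Orthogonal basis:
  u_1 = (0, 0, 1)
  u_2 = (-1, -3, 0)
  u_3 = (3/2, -1/2, 0)

Apply the Gram-Schmidt recurrence
  u_1 = v_1
  u_i = v_i − Σ_{j<i} ((v_i · u_j) / (u_j · u_j)) · u_j.

Step by step this gives:
  u_1 = (0, 0, 1)
  u_2 = (-1, -3, 0)
  u_3 = (3/2, -1/2, 0)

Orthogonality check:
  u_2 · u_1 = 0 (should be 0)
  u_3 · u_1 = 0 (should be 0)
  u_3 · u_2 = 0 (should be 0)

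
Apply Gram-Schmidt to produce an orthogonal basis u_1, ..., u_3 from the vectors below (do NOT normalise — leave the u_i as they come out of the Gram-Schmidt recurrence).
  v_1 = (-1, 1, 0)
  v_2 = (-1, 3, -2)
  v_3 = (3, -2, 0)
Orthogonal basis:
  u_1 = (-1, 1, 0)
  u_2 = (1, 1, -2)
  u_3 = (1/3, 1/3, 1/3)

Apply the Gram-Schmidt recurrence
  u_1 = v_1
  u_i = v_i − Σ_{j<i} ((v_i · u_j) / (u_j · u_j)) · u_j.

Step by step this gives:
  u_1 = (-1, 1, 0)
  u_2 = (1, 1, -2)
  u_3 = (1/3, 1/3, 1/3)

Orthogonality check:
  u_2 · u_1 = 0 (should be 0)
  u_3 · u_1 = 0 (should be 0)
  u_3 · u_2 = 0 (should be 0)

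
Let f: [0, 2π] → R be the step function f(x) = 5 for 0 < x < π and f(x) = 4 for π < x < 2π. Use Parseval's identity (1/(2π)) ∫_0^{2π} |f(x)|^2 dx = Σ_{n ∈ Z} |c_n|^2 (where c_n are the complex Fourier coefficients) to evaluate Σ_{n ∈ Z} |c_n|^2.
Σ |c_n|^2 = 41/2

Parseval equates the L^2 energy of f (normalised by 1/(2π)) with the ℓ^2 sum of its Fourier coefficients: (1/(2π)) ∫_0^{2π} |f|^2 = Σ |c_n|^2.
Compute the left side: (1/(2π)) [∫_0^π 5^2 dx + ∫_π^{2π} 4^2 dx] = (1/(2π)) · (25π + 16π) = (25 + 16)/2 = 41/2.
So Σ_{n ∈ Z} |c_n|^2 = 41/2.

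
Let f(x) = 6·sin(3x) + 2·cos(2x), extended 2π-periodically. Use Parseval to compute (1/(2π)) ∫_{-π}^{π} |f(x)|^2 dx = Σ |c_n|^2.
Σ |c_n|^2 = 20

Expand |f|^2 and use orthogonality of {sin(nx), cos(mx)} on [-π, π]:
  ∫_{-π}^{π} sin(nx)^2 dx = π, ∫ cos(mx)^2 dx = π, and cross terms integrate to 0.
So ∫_{-π}^{π} f(x)^2 dx = 6^2 · π + 2^2 · π = (36 + 4)π.
Divide by 2π: (36 + 4)/2 = 20.
By Parseval, this equals Σ |c_n|^2.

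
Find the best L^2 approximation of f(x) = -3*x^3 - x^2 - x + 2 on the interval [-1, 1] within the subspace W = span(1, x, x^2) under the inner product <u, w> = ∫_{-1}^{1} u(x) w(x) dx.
g(x) = -x^2 - 14*x/5 + 2

The best approximation g ∈ W is the orthogonal projection of f onto W. Writing g = a_0 + a_1 x + a_2 x^2, the coefficients solve the normal equations G · a = b where
  G_{ij} = <φ_i, φ_j> and b_i = <f, φ_i>, with φ_0 = 1, φ_1 = x, φ_2 = x^2.
G =
  [2, 0, 2/3]
  [0, 2/3, 0]
  [2/3, 0, 2/5],
b = (10/3, -28/15, 14/15).
Solving gives a_0 = 2, a_1 = -14/5, a_2 = -1, so
  g(x) = -x^2 - 14*x/5 + 2.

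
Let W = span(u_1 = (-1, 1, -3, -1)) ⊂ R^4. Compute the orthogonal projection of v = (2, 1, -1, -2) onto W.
proj_W(v) = (-1/3, 1/3, -1, -1/3)

Set up U = [u_1 | ... | u_1] ∈ R^(4×1). The projector onto W = col(U) is P = U (U^T U)^(-1) U^T.
Compute U^T U =
  [12],
and U^T v = (4).
Solve U^T U · c = U^T v for the coefficients: c = (1/3). The projection is proj_W(v) = U c.
Check: (v - proj_W(v)) · u_1 = 0  (should be 0).
Result: proj_W(v) = (-1/3, 1/3, -1, -1/3).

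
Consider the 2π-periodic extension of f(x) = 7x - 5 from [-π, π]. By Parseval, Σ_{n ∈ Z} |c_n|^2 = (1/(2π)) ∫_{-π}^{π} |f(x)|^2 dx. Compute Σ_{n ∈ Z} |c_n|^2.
Σ |c_n|^2 = 49π^2/3 + 25

Expand and integrate term by term over [-π, π]:
  ∫ (7x)^2 dx = 49·(2π^3/3); ∫ 2·7·(-5)·x dx = 0 (odd integrand); ∫ (-5)^2 dx = 25·2π.
So (1/(2π)) ∫_{-π}^{π} (7x - 5)^2 dx = 49π^2/3 + 25 = 49π^2/3 + 25.
Parseval ⇒ Σ |c_n|^2 = 49π^2/3 + 25.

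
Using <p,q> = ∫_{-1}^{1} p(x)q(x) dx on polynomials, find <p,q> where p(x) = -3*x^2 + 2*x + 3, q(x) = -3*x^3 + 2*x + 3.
<p,q> = 184/15

Expand the product: p(x)·q(x) = 9*x^5 - 6*x^4 - 15*x^3 - 5*x^2 + 12*x + 9.
∫_{-1}^{1} of each monomial x^k gives [2/(k+1) if k even, 0 if k odd]. Integrating term-by-term (or equivalently evaluating the antiderivative F(x) = 3*x^6/2 - 6*x^5/5 - 15*x^4/4 - 5*x^3/3 + 6*x^2 + 9*x at the endpoints):
  F(1) − F(−1) = 593/60 − (-143/60) = 184/15.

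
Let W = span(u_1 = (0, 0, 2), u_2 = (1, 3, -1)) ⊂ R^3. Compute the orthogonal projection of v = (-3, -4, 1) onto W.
proj_W(v) = (-3/2, -9/2, 1)

Set up U = [u_1 | ... | u_2] ∈ R^(3×2). The projector onto W = col(U) is P = U (U^T U)^(-1) U^T.
Compute U^T U =
  [4, -2]
  [-2, 11],
and U^T v = (2, -16).
Solve U^T U · c = U^T v for the coefficients: c = (-1/4, -3/2). The projection is proj_W(v) = U c.
Check: (v - proj_W(v)) · u_1 = 0  (should be 0).
Check: (v - proj_W(v)) · u_2 = 0  (should be 0).
Result: proj_W(v) = (-3/2, -9/2, 1).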